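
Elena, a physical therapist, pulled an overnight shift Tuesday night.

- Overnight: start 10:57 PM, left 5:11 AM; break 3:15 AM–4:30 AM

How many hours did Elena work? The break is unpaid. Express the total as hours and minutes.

4 h 59 min

Overnight: 10:57 PM → midnight = 1 h 3 min; midnight → 5:11 AM = 5 h 11 min; span 6 h 14 min; less 75 min break → 4 h 59 min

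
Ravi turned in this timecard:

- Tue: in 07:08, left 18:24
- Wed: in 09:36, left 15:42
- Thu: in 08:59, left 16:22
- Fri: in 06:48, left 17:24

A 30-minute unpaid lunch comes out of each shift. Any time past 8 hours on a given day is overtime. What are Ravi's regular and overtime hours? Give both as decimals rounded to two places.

Regular 28.48 hours, overtime 4.87 hours

Tue: 07:08–18:24 = 11 h 16 min; less 30 min break → 10 h 46 min
Wed: 09:36–15:42 = 6 h 6 min; less 30 min break → 5 h 36 min
Thu: 08:59–16:22 = 7 h 23 min; less 30 min break → 6 h 53 min
Fri: 06:48–17:24 = 10 h 36 min; less 30 min break → 10 h 6 min
Tue reg 8 h 0 min / OT 2 h 46 min; Wed reg 5 h 36 min / OT 0 h 0 min; Thu reg 6 h 53 min / OT 0 h 0 min; Fri reg 8 h 0 min / OT 2 h 6 min.
Totals: regular 28 h 29 min, overtime 4 h 52 min.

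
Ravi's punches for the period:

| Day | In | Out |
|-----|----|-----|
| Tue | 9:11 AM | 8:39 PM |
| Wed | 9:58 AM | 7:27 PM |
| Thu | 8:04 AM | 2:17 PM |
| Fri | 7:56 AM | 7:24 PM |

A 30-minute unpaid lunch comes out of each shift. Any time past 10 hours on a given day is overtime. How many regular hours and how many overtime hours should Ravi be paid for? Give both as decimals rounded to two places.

Tue: 9:11 AM–8:39 PM = 11 h 28 min; less 30 min break → 10 h 58 min
Wed: 9:58 AM–7:27 PM = 9 h 29 min; less 30 min break → 8 h 59 min
Thu: 8:04 AM–2:17 PM = 6 h 13 min; less 30 min break → 5 h 43 min
Fri: 7:56 AM–7:24 PM = 11 h 28 min; less 30 min break → 10 h 58 min
Tue reg 10 h 0 min / OT 0 h 58 min; Wed reg 8 h 59 min / OT 0 h 0 min; Thu reg 5 h 43 min / OT 0 h 0 min; Fri reg 10 h 0 min / OT 0 h 58 min.
Totals: regular 34 h 42 min, overtime 1 h 56 min.

Regular 34.70 hours, overtime 1.93 hours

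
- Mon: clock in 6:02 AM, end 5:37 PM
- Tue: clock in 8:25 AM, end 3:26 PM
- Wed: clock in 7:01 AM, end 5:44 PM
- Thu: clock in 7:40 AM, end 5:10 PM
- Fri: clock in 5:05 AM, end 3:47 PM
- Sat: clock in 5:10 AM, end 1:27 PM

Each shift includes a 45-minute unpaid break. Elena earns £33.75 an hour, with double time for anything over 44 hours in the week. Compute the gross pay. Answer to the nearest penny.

Mon: 6:02 AM–5:37 PM = 11 h 35 min; less 45 min break → 10 h 50 min
Tue: 8:25 AM–3:26 PM = 7 h 1 min; less 45 min break → 6 h 16 min
Wed: 7:01 AM–5:44 PM = 10 h 43 min; less 45 min break → 9 h 58 min
Thu: 7:40 AM–5:10 PM = 9 h 30 min; less 45 min break → 8 h 45 min
Fri: 5:05 AM–3:47 PM = 10 h 42 min; less 45 min break → 9 h 57 min
Sat: 5:10 AM–1:27 PM = 8 h 17 min; less 45 min break → 7 h 32 min
Total worked: 53 h 18 min = 3198 min.
Regular 44 h 0 min = 2640 min at £33.75/h; overtime 9 h 18 min = 558 min at £67.50/h.
Pay = (2640 × £33.75 + 558 × £67.50) ÷ 60 = £2112.75.

£2112.75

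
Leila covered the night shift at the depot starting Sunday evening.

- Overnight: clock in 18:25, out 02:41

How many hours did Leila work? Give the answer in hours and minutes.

8 h 16 min

Overnight: 18:25 → midnight = 5 h 35 min; midnight → 02:41 = 2 h 41 min; span 8 h 16 min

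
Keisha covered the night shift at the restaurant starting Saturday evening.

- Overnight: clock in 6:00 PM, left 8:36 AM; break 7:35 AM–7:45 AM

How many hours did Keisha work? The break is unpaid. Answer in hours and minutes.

14 h 26 min

Overnight: 6:00 PM → midnight = 6 h 0 min; midnight → 8:36 AM = 8 h 36 min; span 14 h 36 min; less 10 min break → 14 h 26 min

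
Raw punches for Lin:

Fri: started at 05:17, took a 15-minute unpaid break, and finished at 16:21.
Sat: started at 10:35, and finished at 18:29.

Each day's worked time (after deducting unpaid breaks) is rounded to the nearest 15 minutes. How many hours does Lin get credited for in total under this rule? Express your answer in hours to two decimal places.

Fri: 05:17–16:21 = 11 h 4 min − 15 min = 10 h 49 min → rounds to 10 h 45 min
Sat: 10:35–18:29 = 7 h 54 min → rounds to 8 h 0 min
Total credited: 18 h 45 min.

18.75 hours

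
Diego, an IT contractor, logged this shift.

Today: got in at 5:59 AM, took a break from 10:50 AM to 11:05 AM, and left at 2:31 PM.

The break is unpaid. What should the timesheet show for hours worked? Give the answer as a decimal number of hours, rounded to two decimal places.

8.28 hours

Today: 5:59 AM–2:31 PM = 8 h 32 min; less 15 min break → 8 h 17 min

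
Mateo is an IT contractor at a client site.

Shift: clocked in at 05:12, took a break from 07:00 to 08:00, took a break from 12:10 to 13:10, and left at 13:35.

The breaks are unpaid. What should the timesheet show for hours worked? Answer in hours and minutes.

6 h 23 min

Shift: 05:12–13:35 = 8 h 23 min; less 120 min break → 6 h 23 min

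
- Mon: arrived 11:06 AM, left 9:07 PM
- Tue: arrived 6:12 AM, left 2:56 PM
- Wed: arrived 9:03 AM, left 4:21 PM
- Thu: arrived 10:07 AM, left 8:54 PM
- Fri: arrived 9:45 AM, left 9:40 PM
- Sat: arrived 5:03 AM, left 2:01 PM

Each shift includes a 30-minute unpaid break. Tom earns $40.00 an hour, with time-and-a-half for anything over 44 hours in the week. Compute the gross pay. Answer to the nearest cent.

Mon: 11:06 AM–9:07 PM = 10 h 1 min; less 30 min break → 9 h 31 min
Tue: 6:12 AM–2:56 PM = 8 h 44 min; less 30 min break → 8 h 14 min
Wed: 9:03 AM–4:21 PM = 7 h 18 min; less 30 min break → 6 h 48 min
Thu: 10:07 AM–8:54 PM = 10 h 47 min; less 30 min break → 10 h 17 min
Fri: 9:45 AM–9:40 PM = 11 h 55 min; less 30 min break → 11 h 25 min
Sat: 5:03 AM–2:01 PM = 8 h 58 min; less 30 min break → 8 h 28 min
Total worked: 54 h 43 min = 3283 min.
Regular 44 h 0 min = 2640 min at $40.00/h; overtime 10 h 43 min = 643 min at $60.00/h.
Pay = (2640 × $40.00 + 643 × $60.00) ÷ 60 = $2403.00.

$2403.00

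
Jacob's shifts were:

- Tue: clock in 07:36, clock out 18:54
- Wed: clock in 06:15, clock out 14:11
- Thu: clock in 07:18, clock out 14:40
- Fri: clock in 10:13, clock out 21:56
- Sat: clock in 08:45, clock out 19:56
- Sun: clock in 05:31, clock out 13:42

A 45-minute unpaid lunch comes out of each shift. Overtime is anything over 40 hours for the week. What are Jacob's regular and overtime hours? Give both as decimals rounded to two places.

Regular 40.00 hours, overtime 13.18 hours

Tue: 07:36–18:54 = 11 h 18 min; less 45 min break → 10 h 33 min
Wed: 06:15–14:11 = 7 h 56 min; less 45 min break → 7 h 11 min
Thu: 07:18–14:40 = 7 h 22 min; less 45 min break → 6 h 37 min
Fri: 10:13–21:56 = 11 h 43 min; less 45 min break → 10 h 58 min
Sat: 08:45–19:56 = 11 h 11 min; less 45 min break → 10 h 26 min
Sun: 05:31–13:42 = 8 h 11 min; less 45 min break → 7 h 26 min
Total worked: 53 h 11 min = 53.18 h.
Threshold 40 h → overtime 13 h 11 min, regular 40 h 0 min.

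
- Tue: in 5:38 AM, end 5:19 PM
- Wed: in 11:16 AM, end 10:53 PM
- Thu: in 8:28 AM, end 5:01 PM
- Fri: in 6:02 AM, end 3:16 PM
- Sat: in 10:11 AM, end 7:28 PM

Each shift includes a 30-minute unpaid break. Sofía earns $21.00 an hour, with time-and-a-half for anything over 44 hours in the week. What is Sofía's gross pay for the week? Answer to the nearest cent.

$1045.80

Tue: 5:38 AM–5:19 PM = 11 h 41 min; less 30 min break → 11 h 11 min
Wed: 11:16 AM–10:53 PM = 11 h 37 min; less 30 min break → 11 h 7 min
Thu: 8:28 AM–5:01 PM = 8 h 33 min; less 30 min break → 8 h 3 min
Fri: 6:02 AM–3:16 PM = 9 h 14 min; less 30 min break → 8 h 44 min
Sat: 10:11 AM–7:28 PM = 9 h 17 min; less 30 min break → 8 h 47 min
Total worked: 47 h 52 min = 2872 min.
Regular 44 h 0 min = 2640 min at $21.00/h; overtime 3 h 52 min = 232 min at $31.50/h.
Pay = (2640 × $21.00 + 232 × $31.50) ÷ 60 = $1045.80.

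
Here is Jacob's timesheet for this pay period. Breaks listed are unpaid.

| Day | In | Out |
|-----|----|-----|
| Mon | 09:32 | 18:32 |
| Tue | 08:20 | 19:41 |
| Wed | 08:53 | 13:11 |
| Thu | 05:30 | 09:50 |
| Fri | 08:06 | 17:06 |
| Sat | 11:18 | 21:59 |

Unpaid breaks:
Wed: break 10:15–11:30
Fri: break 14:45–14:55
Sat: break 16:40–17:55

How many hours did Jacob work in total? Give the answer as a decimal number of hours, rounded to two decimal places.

46.00 hours

Mon: 09:32–18:32 = 9 h 0 min
Tue: 08:20–19:41 = 11 h 21 min
Wed: 08:53–13:11 = 4 h 18 min; less 75 min break → 3 h 3 min
Thu: 05:30–09:50 = 4 h 20 min
Fri: 08:06–17:06 = 9 h 0 min; less 10 min break → 8 h 50 min
Sat: 11:18–21:59 = 10 h 41 min; less 75 min break → 9 h 26 min
Total: 9 h 0 min + 11 h 21 min + 3 h 3 min + 4 h 20 min + 8 h 50 min + 9 h 26 min = 46 h 0 min.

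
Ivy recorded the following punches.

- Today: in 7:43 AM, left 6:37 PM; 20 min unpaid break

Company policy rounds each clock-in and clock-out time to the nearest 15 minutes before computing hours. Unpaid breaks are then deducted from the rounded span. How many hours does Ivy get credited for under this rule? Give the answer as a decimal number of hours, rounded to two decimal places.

Today: in 7:43 AM→7:45 AM, out 6:37 PM→6:30 PM; 10 h 45 min − 20 min = 10 h 25 min

10.42 hours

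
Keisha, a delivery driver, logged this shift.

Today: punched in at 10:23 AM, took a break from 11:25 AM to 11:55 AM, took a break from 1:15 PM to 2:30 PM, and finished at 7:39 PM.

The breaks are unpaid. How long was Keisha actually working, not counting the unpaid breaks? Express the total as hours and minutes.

7 h 31 min

Today: 10:23 AM–7:39 PM = 9 h 16 min; less 105 min break → 7 h 31 min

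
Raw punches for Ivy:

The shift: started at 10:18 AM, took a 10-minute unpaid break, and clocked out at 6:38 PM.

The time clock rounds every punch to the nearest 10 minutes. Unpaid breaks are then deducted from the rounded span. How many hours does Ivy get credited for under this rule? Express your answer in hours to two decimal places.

The shift: in 10:18 AM→10:20 AM, out 6:38 PM→6:40 PM; 8 h 20 min − 10 min = 8 h 10 min

8.17 hours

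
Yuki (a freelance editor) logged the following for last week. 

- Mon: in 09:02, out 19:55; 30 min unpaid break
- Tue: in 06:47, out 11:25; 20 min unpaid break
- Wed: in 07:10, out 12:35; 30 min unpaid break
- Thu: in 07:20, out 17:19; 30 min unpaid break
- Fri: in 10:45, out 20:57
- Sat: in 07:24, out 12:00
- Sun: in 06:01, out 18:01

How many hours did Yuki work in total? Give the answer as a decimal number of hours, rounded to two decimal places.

Mon: 09:02–19:55 = 10 h 53 min; less 30 min break → 10 h 23 min
Tue: 06:47–11:25 = 4 h 38 min; less 20 min break → 4 h 18 min
Wed: 07:10–12:35 = 5 h 25 min; less 30 min break → 4 h 55 min
Thu: 07:20–17:19 = 9 h 59 min; less 30 min break → 9 h 29 min
Fri: 10:45–20:57 = 10 h 12 min
Sat: 07:24–12:00 = 4 h 36 min
Sun: 06:01–18:01 = 12 h 0 min
Total: 10 h 23 min + 4 h 18 min + 4 h 55 min + 9 h 29 min + 10 h 12 min + 4 h 36 min + 12 h 0 min = 55 h 53 min.

55.88 hours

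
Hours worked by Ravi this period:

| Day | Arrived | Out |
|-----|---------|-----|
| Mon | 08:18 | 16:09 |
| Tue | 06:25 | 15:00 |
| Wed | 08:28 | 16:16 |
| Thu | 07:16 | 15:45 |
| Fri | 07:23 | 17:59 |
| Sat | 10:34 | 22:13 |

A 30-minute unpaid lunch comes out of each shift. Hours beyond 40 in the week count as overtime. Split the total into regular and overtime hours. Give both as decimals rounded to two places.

Regular 40.00 hours, overtime 11.97 hours

Mon: 08:18–16:09 = 7 h 51 min; less 30 min break → 7 h 21 min
Tue: 06:25–15:00 = 8 h 35 min; less 30 min break → 8 h 5 min
Wed: 08:28–16:16 = 7 h 48 min; less 30 min break → 7 h 18 min
Thu: 07:16–15:45 = 8 h 29 min; less 30 min break → 7 h 59 min
Fri: 07:23–17:59 = 10 h 36 min; less 30 min break → 10 h 6 min
Sat: 10:34–22:13 = 11 h 39 min; less 30 min break → 11 h 9 min
Total worked: 51 h 58 min = 51.97 h.
Threshold 40 h → overtime 11 h 58 min, regular 40 h 0 min.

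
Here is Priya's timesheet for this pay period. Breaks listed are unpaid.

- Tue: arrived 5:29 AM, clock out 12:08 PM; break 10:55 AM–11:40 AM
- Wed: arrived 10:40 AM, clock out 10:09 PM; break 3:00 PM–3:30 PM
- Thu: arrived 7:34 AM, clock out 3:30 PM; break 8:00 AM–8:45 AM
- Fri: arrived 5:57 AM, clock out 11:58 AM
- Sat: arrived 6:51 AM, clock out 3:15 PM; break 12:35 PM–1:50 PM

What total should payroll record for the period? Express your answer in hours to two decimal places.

Tue: 5:29 AM–12:08 PM = 6 h 39 min; less 45 min break → 5 h 54 min
Wed: 10:40 AM–10:09 PM = 11 h 29 min; less 30 min break → 10 h 59 min
Thu: 7:34 AM–3:30 PM = 7 h 56 min; less 45 min break → 7 h 11 min
Fri: 5:57 AM–11:58 AM = 6 h 1 min
Sat: 6:51 AM–3:15 PM = 8 h 24 min; less 75 min break → 7 h 9 min
Total: 5 h 54 min + 10 h 59 min + 7 h 11 min + 6 h 1 min + 7 h 9 min = 37 h 14 min.

37.23 hours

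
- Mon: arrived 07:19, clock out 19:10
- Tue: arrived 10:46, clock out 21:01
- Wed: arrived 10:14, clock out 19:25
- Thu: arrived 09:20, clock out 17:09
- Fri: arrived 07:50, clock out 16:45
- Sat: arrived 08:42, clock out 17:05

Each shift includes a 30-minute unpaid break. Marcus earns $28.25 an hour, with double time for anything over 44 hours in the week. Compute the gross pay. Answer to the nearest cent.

$1774.10

Mon: 07:19–19:10 = 11 h 51 min; less 30 min break → 11 h 21 min
Tue: 10:46–21:01 = 10 h 15 min; less 30 min break → 9 h 45 min
Wed: 10:14–19:25 = 9 h 11 min; less 30 min break → 8 h 41 min
Thu: 09:20–17:09 = 7 h 49 min; less 30 min break → 7 h 19 min
Fri: 07:50–16:45 = 8 h 55 min; less 30 min break → 8 h 25 min
Sat: 08:42–17:05 = 8 h 23 min; less 30 min break → 7 h 53 min
Total worked: 53 h 24 min = 3204 min.
Regular 44 h 0 min = 2640 min at $28.25/h; overtime 9 h 24 min = 564 min at $56.50/h.
Pay = (2640 × $28.25 + 564 × $56.50) ÷ 60 = $1774.10.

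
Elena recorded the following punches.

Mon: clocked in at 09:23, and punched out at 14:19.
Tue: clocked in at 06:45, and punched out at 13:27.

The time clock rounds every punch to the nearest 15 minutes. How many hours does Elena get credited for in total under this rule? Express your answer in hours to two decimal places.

Mon: in 09:23→09:30, out 14:19→14:15; 4 h 45 min
Tue: in 06:45→06:45, out 13:27→13:30; 6 h 45 min
Total credited: 11 h 30 min.

11.50 hours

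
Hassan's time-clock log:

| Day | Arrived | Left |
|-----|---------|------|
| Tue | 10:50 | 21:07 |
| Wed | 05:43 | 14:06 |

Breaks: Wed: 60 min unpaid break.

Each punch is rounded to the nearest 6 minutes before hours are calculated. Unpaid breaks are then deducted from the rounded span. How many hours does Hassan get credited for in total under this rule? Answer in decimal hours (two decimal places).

17.70 hours

Tue: in 10:50→10:48, out 21:07→21:06; 10 h 18 min
Wed: in 05:43→05:42, out 14:06→14:06; 8 h 24 min − 60 min = 7 h 24 min
Total credited: 17 h 42 min.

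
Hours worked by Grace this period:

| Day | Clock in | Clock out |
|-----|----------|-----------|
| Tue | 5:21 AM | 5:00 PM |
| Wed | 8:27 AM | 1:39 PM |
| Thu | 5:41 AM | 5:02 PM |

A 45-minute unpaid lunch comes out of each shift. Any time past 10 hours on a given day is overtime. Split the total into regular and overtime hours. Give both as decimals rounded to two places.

Regular 24.45 hours, overtime 1.50 hours

Tue: 5:21 AM–5:00 PM = 11 h 39 min; less 45 min break → 10 h 54 min
Wed: 8:27 AM–1:39 PM = 5 h 12 min; less 45 min break → 4 h 27 min
Thu: 5:41 AM–5:02 PM = 11 h 21 min; less 45 min break → 10 h 36 min
Tue reg 10 h 0 min / OT 0 h 54 min; Wed reg 4 h 27 min / OT 0 h 0 min; Thu reg 10 h 0 min / OT 0 h 36 min.
Totals: regular 24 h 27 min, overtime 1 h 30 min.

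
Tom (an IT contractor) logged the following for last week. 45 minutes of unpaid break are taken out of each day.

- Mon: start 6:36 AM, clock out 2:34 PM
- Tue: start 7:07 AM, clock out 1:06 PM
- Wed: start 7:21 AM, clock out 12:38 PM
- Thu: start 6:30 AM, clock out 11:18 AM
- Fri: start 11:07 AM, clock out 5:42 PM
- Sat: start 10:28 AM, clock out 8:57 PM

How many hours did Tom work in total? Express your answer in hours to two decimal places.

36.60 hours

Mon: 6:36 AM–2:34 PM = 7 h 58 min; less 45 min break → 7 h 13 min
Tue: 7:07 AM–1:06 PM = 5 h 59 min; less 45 min break → 5 h 14 min
Wed: 7:21 AM–12:38 PM = 5 h 17 min; less 45 min break → 4 h 32 min
Thu: 6:30 AM–11:18 AM = 4 h 48 min; less 45 min break → 4 h 3 min
Fri: 11:07 AM–5:42 PM = 6 h 35 min; less 45 min break → 5 h 50 min
Sat: 10:28 AM–8:57 PM = 10 h 29 min; less 45 min break → 9 h 44 min
Total: 7 h 13 min + 5 h 14 min + 4 h 32 min + 4 h 3 min + 5 h 50 min + 9 h 44 min = 36 h 36 min.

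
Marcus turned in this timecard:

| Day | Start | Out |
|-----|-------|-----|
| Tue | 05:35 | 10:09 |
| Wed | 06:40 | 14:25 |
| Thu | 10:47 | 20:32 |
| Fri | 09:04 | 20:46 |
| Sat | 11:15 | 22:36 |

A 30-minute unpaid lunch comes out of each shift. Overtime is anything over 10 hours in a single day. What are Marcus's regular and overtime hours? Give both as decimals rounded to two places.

Regular 40.57 hours, overtime 2.05 hours

Tue: 05:35–10:09 = 4 h 34 min; less 30 min break → 4 h 4 min
Wed: 06:40–14:25 = 7 h 45 min; less 30 min break → 7 h 15 min
Thu: 10:47–20:32 = 9 h 45 min; less 30 min break → 9 h 15 min
Fri: 09:04–20:46 = 11 h 42 min; less 30 min break → 11 h 12 min
Sat: 11:15–22:36 = 11 h 21 min; less 30 min break → 10 h 51 min
Tue reg 4 h 4 min / OT 0 h 0 min; Wed reg 7 h 15 min / OT 0 h 0 min; Thu reg 9 h 15 min / OT 0 h 0 min; Fri reg 10 h 0 min / OT 1 h 12 min; Sat reg 10 h 0 min / OT 0 h 51 min.
Totals: regular 40 h 34 min, overtime 2 h 3 min.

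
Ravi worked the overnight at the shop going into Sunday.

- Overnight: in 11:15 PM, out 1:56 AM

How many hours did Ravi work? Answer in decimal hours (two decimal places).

Overnight: 11:15 PM → midnight = 0 h 45 min; midnight → 1:56 AM = 1 h 56 min; span 2 h 41 min

2.68 hours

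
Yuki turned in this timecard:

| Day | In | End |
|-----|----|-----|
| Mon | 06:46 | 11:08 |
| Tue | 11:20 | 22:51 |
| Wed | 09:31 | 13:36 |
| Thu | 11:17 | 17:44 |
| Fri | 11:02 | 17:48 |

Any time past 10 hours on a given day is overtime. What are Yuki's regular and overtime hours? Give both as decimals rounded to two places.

Regular 31.67 hours, overtime 1.52 hours

Mon: 06:46–11:08 = 4 h 22 min
Tue: 11:20–22:51 = 11 h 31 min
Wed: 09:31–13:36 = 4 h 5 min
Thu: 11:17–17:44 = 6 h 27 min
Fri: 11:02–17:48 = 6 h 46 min
Mon reg 4 h 22 min / OT 0 h 0 min; Tue reg 10 h 0 min / OT 1 h 31 min; Wed reg 4 h 5 min / OT 0 h 0 min; Thu reg 6 h 27 min / OT 0 h 0 min; Fri reg 6 h 46 min / OT 0 h 0 min.
Totals: regular 31 h 40 min, overtime 1 h 31 min.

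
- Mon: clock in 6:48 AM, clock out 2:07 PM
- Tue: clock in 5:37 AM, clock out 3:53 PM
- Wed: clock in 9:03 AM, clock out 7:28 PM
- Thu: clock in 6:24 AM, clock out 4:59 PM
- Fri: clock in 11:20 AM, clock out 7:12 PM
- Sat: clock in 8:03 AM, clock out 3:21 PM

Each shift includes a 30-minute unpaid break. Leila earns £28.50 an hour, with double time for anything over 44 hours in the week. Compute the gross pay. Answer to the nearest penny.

Mon: 6:48 AM–2:07 PM = 7 h 19 min; less 30 min break → 6 h 49 min
Tue: 5:37 AM–3:53 PM = 10 h 16 min; less 30 min break → 9 h 46 min
Wed: 9:03 AM–7:28 PM = 10 h 25 min; less 30 min break → 9 h 55 min
Thu: 6:24 AM–4:59 PM = 10 h 35 min; less 30 min break → 10 h 5 min
Fri: 11:20 AM–7:12 PM = 7 h 52 min; less 30 min break → 7 h 22 min
Sat: 8:03 AM–3:21 PM = 7 h 18 min; less 30 min break → 6 h 48 min
Total worked: 50 h 45 min = 3045 min.
Regular 44 h 0 min = 2640 min at £28.50/h; overtime 6 h 45 min = 405 min at £57.00/h.
Pay = (2640 × £28.50 + 405 × £57.00) ÷ 60 = £1638.75.

£1638.75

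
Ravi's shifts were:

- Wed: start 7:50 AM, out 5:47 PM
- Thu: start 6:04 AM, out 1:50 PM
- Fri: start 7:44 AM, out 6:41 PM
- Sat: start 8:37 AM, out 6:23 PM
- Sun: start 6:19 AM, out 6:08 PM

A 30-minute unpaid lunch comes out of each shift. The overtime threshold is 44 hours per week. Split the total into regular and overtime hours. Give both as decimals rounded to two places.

Wed: 7:50 AM–5:47 PM = 9 h 57 min; less 30 min break → 9 h 27 min
Thu: 6:04 AM–1:50 PM = 7 h 46 min; less 30 min break → 7 h 16 min
Fri: 7:44 AM–6:41 PM = 10 h 57 min; less 30 min break → 10 h 27 min
Sat: 8:37 AM–6:23 PM = 9 h 46 min; less 30 min break → 9 h 16 min
Sun: 6:19 AM–6:08 PM = 11 h 49 min; less 30 min break → 11 h 19 min
Total worked: 47 h 45 min = 47.75 h.
Threshold 44 h → overtime 3 h 45 min, regular 44 h 0 min.

Regular 44.00 hours, overtime 3.75 hours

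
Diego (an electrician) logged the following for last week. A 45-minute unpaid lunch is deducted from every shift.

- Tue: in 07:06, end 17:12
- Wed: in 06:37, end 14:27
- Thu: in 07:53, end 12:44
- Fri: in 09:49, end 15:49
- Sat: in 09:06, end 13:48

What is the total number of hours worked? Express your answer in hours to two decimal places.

Tue: 07:06–17:12 = 10 h 6 min; less 45 min break → 9 h 21 min
Wed: 06:37–14:27 = 7 h 50 min; less 45 min break → 7 h 5 min
Thu: 07:53–12:44 = 4 h 51 min; less 45 min break → 4 h 6 min
Fri: 09:49–15:49 = 6 h 0 min; less 45 min break → 5 h 15 min
Sat: 09:06–13:48 = 4 h 42 min; less 45 min break → 3 h 57 min
Total: 9 h 21 min + 7 h 5 min + 4 h 6 min + 5 h 15 min + 3 h 57 min = 29 h 44 min.

29.73 hours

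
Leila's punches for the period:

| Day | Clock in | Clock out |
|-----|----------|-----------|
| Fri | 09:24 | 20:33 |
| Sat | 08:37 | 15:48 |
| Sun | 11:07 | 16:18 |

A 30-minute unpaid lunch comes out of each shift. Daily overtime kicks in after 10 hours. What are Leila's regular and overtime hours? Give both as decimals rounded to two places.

Regular 21.37 hours, overtime 0.65 hours

Fri: 09:24–20:33 = 11 h 9 min; less 30 min break → 10 h 39 min
Sat: 08:37–15:48 = 7 h 11 min; less 30 min break → 6 h 41 min
Sun: 11:07–16:18 = 5 h 11 min; less 30 min break → 4 h 41 min
Fri reg 10 h 0 min / OT 0 h 39 min; Sat reg 6 h 41 min / OT 0 h 0 min; Sun reg 4 h 41 min / OT 0 h 0 min.
Totals: regular 21 h 22 min, overtime 0 h 39 min.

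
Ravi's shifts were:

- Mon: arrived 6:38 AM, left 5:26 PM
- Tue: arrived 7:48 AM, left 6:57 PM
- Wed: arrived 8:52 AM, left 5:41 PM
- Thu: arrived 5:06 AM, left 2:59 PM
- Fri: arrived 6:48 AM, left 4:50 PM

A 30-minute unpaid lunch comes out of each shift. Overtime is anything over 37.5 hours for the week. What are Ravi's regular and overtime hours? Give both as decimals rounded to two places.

Mon: 6:38 AM–5:26 PM = 10 h 48 min; less 30 min break → 10 h 18 min
Tue: 7:48 AM–6:57 PM = 11 h 9 min; less 30 min break → 10 h 39 min
Wed: 8:52 AM–5:41 PM = 8 h 49 min; less 30 min break → 8 h 19 min
Thu: 5:06 AM–2:59 PM = 9 h 53 min; less 30 min break → 9 h 23 min
Fri: 6:48 AM–4:50 PM = 10 h 2 min; less 30 min break → 9 h 32 min
Total worked: 48 h 11 min = 48.18 h.
Threshold 37.5 h → overtime 10 h 41 min, regular 37 h 30 min.

Regular 37.50 hours, overtime 10.68 hours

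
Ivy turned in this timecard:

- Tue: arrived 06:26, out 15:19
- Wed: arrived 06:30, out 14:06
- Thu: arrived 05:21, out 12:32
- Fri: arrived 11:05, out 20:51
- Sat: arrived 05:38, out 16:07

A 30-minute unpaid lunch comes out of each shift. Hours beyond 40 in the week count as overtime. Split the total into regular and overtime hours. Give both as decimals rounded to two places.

Regular 40.00 hours, overtime 1.42 hours

Tue: 06:26–15:19 = 8 h 53 min; less 30 min break → 8 h 23 min
Wed: 06:30–14:06 = 7 h 36 min; less 30 min break → 7 h 6 min
Thu: 05:21–12:32 = 7 h 11 min; less 30 min break → 6 h 41 min
Fri: 11:05–20:51 = 9 h 46 min; less 30 min break → 9 h 16 min
Sat: 05:38–16:07 = 10 h 29 min; less 30 min break → 9 h 59 min
Total worked: 41 h 25 min = 41.42 h.
Threshold 40 h → overtime 1 h 25 min, regular 40 h 0 min.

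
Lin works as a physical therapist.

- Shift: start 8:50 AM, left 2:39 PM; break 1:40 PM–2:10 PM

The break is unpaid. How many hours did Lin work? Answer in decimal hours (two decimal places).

Shift: 8:50 AM–2:39 PM = 5 h 49 min; less 30 min break → 5 h 19 min

5.32 hours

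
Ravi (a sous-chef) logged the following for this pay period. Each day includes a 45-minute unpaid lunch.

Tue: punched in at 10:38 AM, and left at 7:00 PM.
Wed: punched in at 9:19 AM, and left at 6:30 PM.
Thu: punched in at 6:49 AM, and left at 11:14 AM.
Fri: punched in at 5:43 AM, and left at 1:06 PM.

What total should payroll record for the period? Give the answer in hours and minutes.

Tue: 10:38 AM–7:00 PM = 8 h 22 min; less 45 min break → 7 h 37 min
Wed: 9:19 AM–6:30 PM = 9 h 11 min; less 45 min break → 8 h 26 min
Thu: 6:49 AM–11:14 AM = 4 h 25 min; less 45 min break → 3 h 40 min
Fri: 5:43 AM–1:06 PM = 7 h 23 min; less 45 min break → 6 h 38 min
Total: 7 h 37 min + 8 h 26 min + 3 h 40 min + 6 h 38 min = 26 h 21 min.

26 h 21 min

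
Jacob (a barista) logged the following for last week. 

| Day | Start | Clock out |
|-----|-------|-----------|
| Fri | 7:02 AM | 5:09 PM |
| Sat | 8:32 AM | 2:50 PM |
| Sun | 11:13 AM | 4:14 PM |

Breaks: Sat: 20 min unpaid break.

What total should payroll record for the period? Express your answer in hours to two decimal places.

Fri: 7:02 AM–5:09 PM = 10 h 7 min
Sat: 8:32 AM–2:50 PM = 6 h 18 min; less 20 min break → 5 h 58 min
Sun: 11:13 AM–4:14 PM = 5 h 1 min
Total: 10 h 7 min + 5 h 58 min + 5 h 1 min = 21 h 6 min.

21.10 hours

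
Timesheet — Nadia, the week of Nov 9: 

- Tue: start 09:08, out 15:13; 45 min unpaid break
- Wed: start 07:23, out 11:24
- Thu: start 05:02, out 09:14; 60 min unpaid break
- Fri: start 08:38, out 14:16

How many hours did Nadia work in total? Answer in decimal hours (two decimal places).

Tue: 09:08–15:13 = 6 h 5 min; less 45 min break → 5 h 20 min
Wed: 07:23–11:24 = 4 h 1 min
Thu: 05:02–09:14 = 4 h 12 min; less 60 min break → 3 h 12 min
Fri: 08:38–14:16 = 5 h 38 min
Total: 5 h 20 min + 4 h 1 min + 3 h 12 min + 5 h 38 min = 18 h 11 min.

18.18 hours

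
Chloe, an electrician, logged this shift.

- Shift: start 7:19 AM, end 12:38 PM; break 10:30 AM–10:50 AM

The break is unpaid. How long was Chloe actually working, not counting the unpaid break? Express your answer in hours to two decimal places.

Shift: 7:19 AM–12:38 PM = 5 h 19 min; less 20 min break → 4 h 59 min

4.98 hours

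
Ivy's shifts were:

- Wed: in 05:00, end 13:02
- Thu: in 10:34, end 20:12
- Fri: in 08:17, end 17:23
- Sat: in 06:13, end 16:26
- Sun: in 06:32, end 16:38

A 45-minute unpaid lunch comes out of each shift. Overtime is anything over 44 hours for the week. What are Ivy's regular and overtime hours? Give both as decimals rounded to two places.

Wed: 05:00–13:02 = 8 h 2 min; less 45 min break → 7 h 17 min
Thu: 10:34–20:12 = 9 h 38 min; less 45 min break → 8 h 53 min
Fri: 08:17–17:23 = 9 h 6 min; less 45 min break → 8 h 21 min
Sat: 06:13–16:26 = 10 h 13 min; less 45 min break → 9 h 28 min
Sun: 06:32–16:38 = 10 h 6 min; less 45 min break → 9 h 21 min
Total worked: 43 h 20 min = 43.33 h.
Threshold 44 h → overtime 0 h 0 min, regular 43 h 20 min.

Regular 43.33 hours, overtime 0.00 hours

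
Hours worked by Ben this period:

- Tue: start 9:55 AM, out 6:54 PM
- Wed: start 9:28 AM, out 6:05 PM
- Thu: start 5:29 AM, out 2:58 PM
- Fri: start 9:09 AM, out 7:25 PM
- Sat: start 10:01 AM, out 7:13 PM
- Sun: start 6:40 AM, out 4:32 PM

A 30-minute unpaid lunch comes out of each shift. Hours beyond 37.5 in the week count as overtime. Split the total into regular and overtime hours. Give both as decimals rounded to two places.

Regular 37.50 hours, overtime 15.92 hours

Tue: 9:55 AM–6:54 PM = 8 h 59 min; less 30 min break → 8 h 29 min
Wed: 9:28 AM–6:05 PM = 8 h 37 min; less 30 min break → 8 h 7 min
Thu: 5:29 AM–2:58 PM = 9 h 29 min; less 30 min break → 8 h 59 min
Fri: 9:09 AM–7:25 PM = 10 h 16 min; less 30 min break → 9 h 46 min
Sat: 10:01 AM–7:13 PM = 9 h 12 min; less 30 min break → 8 h 42 min
Sun: 6:40 AM–4:32 PM = 9 h 52 min; less 30 min break → 9 h 22 min
Total worked: 53 h 25 min = 53.42 h.
Threshold 37.5 h → overtime 15 h 55 min, regular 37 h 30 min.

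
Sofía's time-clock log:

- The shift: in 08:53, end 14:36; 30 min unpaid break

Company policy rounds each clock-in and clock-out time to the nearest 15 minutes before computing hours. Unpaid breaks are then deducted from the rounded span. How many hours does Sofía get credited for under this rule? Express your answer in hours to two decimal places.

The shift: in 08:53→09:00, out 14:36→14:30; 5 h 30 min − 30 min = 5 h 0 min

5.00 hours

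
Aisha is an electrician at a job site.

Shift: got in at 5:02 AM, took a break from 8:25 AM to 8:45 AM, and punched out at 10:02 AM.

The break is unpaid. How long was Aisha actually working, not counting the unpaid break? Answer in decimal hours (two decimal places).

4.67 hours

Shift: 5:02 AM–10:02 AM = 5 h 0 min; less 20 min break → 4 h 40 min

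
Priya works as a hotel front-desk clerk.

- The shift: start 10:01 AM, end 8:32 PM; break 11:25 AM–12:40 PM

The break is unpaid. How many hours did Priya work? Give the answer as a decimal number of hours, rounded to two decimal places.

The shift: 10:01 AM–8:32 PM = 10 h 31 min; less 75 min break → 9 h 16 min

9.27 hours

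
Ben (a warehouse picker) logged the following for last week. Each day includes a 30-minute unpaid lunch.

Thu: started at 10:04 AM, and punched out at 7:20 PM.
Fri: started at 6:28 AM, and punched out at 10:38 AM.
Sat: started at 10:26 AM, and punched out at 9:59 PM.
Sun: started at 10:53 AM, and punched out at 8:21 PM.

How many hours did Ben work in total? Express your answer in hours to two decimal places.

Thu: 10:04 AM–7:20 PM = 9 h 16 min; less 30 min break → 8 h 46 min
Fri: 6:28 AM–10:38 AM = 4 h 10 min; less 30 min break → 3 h 40 min
Sat: 10:26 AM–9:59 PM = 11 h 33 min; less 30 min break → 11 h 3 min
Sun: 10:53 AM–8:21 PM = 9 h 28 min; less 30 min break → 8 h 58 min
Total: 8 h 46 min + 3 h 40 min + 11 h 3 min + 8 h 58 min = 32 h 27 min.

32.45 hours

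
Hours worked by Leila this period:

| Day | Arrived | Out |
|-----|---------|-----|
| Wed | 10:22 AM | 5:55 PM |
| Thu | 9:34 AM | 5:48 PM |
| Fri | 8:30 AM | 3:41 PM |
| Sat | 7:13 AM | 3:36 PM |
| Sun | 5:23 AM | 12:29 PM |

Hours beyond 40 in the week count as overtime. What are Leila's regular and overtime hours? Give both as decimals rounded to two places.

Regular 38.45 hours, overtime 0.00 hours

Wed: 10:22 AM–5:55 PM = 7 h 33 min
Thu: 9:34 AM–5:48 PM = 8 h 14 min
Fri: 8:30 AM–3:41 PM = 7 h 11 min
Sat: 7:13 AM–3:36 PM = 8 h 23 min
Sun: 5:23 AM–12:29 PM = 7 h 6 min
Total worked: 38 h 27 min = 38.45 h.
Threshold 40 h → overtime 0 h 0 min, regular 38 h 27 min.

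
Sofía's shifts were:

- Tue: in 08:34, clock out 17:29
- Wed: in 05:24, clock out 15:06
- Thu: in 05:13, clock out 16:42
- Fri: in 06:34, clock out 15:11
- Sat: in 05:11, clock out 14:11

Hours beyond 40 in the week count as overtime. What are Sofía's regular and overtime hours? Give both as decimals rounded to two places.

Regular 40.00 hours, overtime 7.72 hours

Tue: 08:34–17:29 = 8 h 55 min
Wed: 05:24–15:06 = 9 h 42 min
Thu: 05:13–16:42 = 11 h 29 min
Fri: 06:34–15:11 = 8 h 37 min
Sat: 05:11–14:11 = 9 h 0 min
Total worked: 47 h 43 min = 47.72 h.
Threshold 40 h → overtime 7 h 43 min, regular 40 h 0 min.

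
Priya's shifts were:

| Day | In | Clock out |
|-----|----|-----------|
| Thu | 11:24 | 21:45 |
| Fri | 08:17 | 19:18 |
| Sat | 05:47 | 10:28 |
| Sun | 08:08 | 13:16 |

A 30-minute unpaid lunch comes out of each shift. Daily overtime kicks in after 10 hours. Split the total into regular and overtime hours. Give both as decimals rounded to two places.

Regular 28.67 hours, overtime 0.52 hours

Thu: 11:24–21:45 = 10 h 21 min; less 30 min break → 9 h 51 min
Fri: 08:17–19:18 = 11 h 1 min; less 30 min break → 10 h 31 min
Sat: 05:47–10:28 = 4 h 41 min; less 30 min break → 4 h 11 min
Sun: 08:08–13:16 = 5 h 8 min; less 30 min break → 4 h 38 min
Thu reg 9 h 51 min / OT 0 h 0 min; Fri reg 10 h 0 min / OT 0 h 31 min; Sat reg 4 h 11 min / OT 0 h 0 min; Sun reg 4 h 38 min / OT 0 h 0 min.
Totals: regular 28 h 40 min, overtime 0 h 31 min.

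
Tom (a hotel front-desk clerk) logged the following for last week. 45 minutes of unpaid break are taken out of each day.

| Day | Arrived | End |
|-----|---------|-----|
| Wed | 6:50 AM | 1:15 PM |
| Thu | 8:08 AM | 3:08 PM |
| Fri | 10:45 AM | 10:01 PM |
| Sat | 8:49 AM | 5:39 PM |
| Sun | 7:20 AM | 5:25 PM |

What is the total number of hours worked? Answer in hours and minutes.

39 h 51 min

Wed: 6:50 AM–1:15 PM = 6 h 25 min; less 45 min break → 5 h 40 min
Thu: 8:08 AM–3:08 PM = 7 h 0 min; less 45 min break → 6 h 15 min
Fri: 10:45 AM–10:01 PM = 11 h 16 min; less 45 min break → 10 h 31 min
Sat: 8:49 AM–5:39 PM = 8 h 50 min; less 45 min break → 8 h 5 min
Sun: 7:20 AM–5:25 PM = 10 h 5 min; less 45 min break → 9 h 20 min
Total: 5 h 40 min + 6 h 15 min + 10 h 31 min + 8 h 5 min + 9 h 20 min = 39 h 51 min.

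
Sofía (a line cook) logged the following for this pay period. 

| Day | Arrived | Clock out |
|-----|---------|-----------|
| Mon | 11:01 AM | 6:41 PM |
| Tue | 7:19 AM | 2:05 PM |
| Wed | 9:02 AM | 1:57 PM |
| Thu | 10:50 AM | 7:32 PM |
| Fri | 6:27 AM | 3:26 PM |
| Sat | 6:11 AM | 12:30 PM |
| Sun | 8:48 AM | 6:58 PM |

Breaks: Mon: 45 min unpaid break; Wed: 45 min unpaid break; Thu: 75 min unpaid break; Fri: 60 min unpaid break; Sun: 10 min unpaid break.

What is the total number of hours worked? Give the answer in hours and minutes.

49 h 36 min

Mon: 11:01 AM–6:41 PM = 7 h 40 min; less 45 min break → 6 h 55 min
Tue: 7:19 AM–2:05 PM = 6 h 46 min
Wed: 9:02 AM–1:57 PM = 4 h 55 min; less 45 min break → 4 h 10 min
Thu: 10:50 AM–7:32 PM = 8 h 42 min; less 75 min break → 7 h 27 min
Fri: 6:27 AM–3:26 PM = 8 h 59 min; less 60 min break → 7 h 59 min
Sat: 6:11 AM–12:30 PM = 6 h 19 min
Sun: 8:48 AM–6:58 PM = 10 h 10 min; less 10 min break → 10 h 0 min
Total: 6 h 55 min + 6 h 46 min + 4 h 10 min + 7 h 27 min + 7 h 59 min + 6 h 19 min + 10 h 0 min = 49 h 36 min.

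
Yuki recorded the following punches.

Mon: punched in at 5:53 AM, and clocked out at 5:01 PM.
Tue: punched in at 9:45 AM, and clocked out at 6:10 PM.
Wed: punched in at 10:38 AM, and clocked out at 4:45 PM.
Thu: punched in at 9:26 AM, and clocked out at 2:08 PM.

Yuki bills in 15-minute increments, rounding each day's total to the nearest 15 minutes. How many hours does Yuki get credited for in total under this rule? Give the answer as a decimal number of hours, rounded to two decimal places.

Mon: 5:53 AM–5:01 PM = 11 h 8 min → rounds to 11 h 15 min
Tue: 9:45 AM–6:10 PM = 8 h 25 min → rounds to 8 h 30 min
Wed: 10:38 AM–4:45 PM = 6 h 7 min → rounds to 6 h 0 min
Thu: 9:26 AM–2:08 PM = 4 h 42 min → rounds to 4 h 45 min
Total credited: 30 h 30 min.

30.50 hours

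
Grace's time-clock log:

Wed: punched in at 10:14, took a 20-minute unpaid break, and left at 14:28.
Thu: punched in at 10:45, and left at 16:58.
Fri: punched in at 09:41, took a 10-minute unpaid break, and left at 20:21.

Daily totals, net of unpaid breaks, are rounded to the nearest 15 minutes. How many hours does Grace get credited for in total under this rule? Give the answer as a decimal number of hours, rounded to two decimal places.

20.75 hours

Wed: 10:14–14:28 = 4 h 14 min − 20 min = 3 h 54 min → rounds to 4 h 0 min
Thu: 10:45–16:58 = 6 h 13 min → rounds to 6 h 15 min
Fri: 09:41–20:21 = 10 h 40 min − 10 min = 10 h 30 min → rounds to 10 h 30 min
Total credited: 20 h 45 min.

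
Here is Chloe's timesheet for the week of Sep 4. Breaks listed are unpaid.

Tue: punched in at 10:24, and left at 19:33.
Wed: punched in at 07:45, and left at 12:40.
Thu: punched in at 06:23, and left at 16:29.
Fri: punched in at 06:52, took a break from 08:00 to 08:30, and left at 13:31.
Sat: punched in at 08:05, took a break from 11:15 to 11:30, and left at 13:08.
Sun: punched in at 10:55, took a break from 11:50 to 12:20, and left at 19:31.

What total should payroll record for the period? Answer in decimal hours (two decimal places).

43.22 hours

Tue: 10:24–19:33 = 9 h 9 min
Wed: 07:45–12:40 = 4 h 55 min
Thu: 06:23–16:29 = 10 h 6 min
Fri: 06:52–13:31 = 6 h 39 min; less 30 min break → 6 h 9 min
Sat: 08:05–13:08 = 5 h 3 min; less 15 min break → 4 h 48 min
Sun: 10:55–19:31 = 8 h 36 min; less 30 min break → 8 h 6 min
Total: 9 h 9 min + 4 h 55 min + 10 h 6 min + 6 h 9 min + 4 h 48 min + 8 h 6 min = 43 h 13 min.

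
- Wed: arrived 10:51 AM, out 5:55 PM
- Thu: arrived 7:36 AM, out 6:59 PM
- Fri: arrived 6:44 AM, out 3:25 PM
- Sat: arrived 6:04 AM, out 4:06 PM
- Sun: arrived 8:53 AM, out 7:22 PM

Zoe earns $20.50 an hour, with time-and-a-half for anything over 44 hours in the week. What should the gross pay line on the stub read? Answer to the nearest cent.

Wed: 10:51 AM–5:55 PM = 7 h 4 min
Thu: 7:36 AM–6:59 PM = 11 h 23 min
Fri: 6:44 AM–3:25 PM = 8 h 41 min
Sat: 6:04 AM–4:06 PM = 10 h 2 min
Sun: 8:53 AM–7:22 PM = 10 h 29 min
Total worked: 47 h 39 min = 2859 min.
Regular 44 h 0 min = 2640 min at $20.50/h; overtime 3 h 39 min = 219 min at $30.75/h.
Pay = (2640 × $20.50 + 219 × $30.75) ÷ 60 = $1014.24.

$1014.24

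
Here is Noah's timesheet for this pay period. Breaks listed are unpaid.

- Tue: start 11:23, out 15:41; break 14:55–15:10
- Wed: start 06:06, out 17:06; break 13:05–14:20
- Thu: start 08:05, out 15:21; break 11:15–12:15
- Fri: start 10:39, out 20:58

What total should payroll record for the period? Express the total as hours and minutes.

30 h 23 min

Tue: 11:23–15:41 = 4 h 18 min; less 15 min break → 4 h 3 min
Wed: 06:06–17:06 = 11 h 0 min; less 75 min break → 9 h 45 min
Thu: 08:05–15:21 = 7 h 16 min; less 60 min break → 6 h 16 min
Fri: 10:39–20:58 = 10 h 19 min
Total: 4 h 3 min + 9 h 45 min + 6 h 16 min + 10 h 19 min = 30 h 23 min.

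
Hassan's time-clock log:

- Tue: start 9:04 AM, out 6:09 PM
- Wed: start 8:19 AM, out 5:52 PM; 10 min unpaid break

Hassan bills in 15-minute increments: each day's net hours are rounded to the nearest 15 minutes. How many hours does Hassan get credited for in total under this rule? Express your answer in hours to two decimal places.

18.50 hours

Tue: 9:04 AM–6:09 PM = 9 h 5 min → rounds to 9 h 0 min
Wed: 8:19 AM–5:52 PM = 9 h 33 min − 10 min = 9 h 23 min → rounds to 9 h 30 min
Total credited: 18 h 30 min.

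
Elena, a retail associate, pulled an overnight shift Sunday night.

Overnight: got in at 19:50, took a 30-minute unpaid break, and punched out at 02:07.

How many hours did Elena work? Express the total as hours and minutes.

5 h 47 min

Overnight: 19:50 → midnight = 4 h 10 min; midnight → 02:07 = 2 h 7 min; span 6 h 17 min; less 30 min break → 5 h 47 min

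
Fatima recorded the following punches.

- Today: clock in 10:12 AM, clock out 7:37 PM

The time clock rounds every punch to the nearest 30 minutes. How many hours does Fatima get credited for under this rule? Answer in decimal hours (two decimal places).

9.50 hours

Today: in 10:12 AM→10:00 AM, out 7:37 PM→7:30 PM; 9 h 30 min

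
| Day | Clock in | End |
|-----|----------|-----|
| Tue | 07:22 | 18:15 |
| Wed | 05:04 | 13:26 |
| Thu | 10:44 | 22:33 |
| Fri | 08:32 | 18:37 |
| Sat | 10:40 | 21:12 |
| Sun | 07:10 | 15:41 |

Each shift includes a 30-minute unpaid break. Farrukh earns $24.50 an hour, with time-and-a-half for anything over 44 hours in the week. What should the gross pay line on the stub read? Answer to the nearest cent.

$1563.10

Tue: 07:22–18:15 = 10 h 53 min; less 30 min break → 10 h 23 min
Wed: 05:04–13:26 = 8 h 22 min; less 30 min break → 7 h 52 min
Thu: 10:44–22:33 = 11 h 49 min; less 30 min break → 11 h 19 min
Fri: 08:32–18:37 = 10 h 5 min; less 30 min break → 9 h 35 min
Sat: 10:40–21:12 = 10 h 32 min; less 30 min break → 10 h 2 min
Sun: 07:10–15:41 = 8 h 31 min; less 30 min break → 8 h 1 min
Total worked: 57 h 12 min = 3432 min.
Regular 44 h 0 min = 2640 min at $24.50/h; overtime 13 h 12 min = 792 min at $36.75/h.
Pay = (2640 × $24.50 + 792 × $36.75) ÷ 60 = $1563.10.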